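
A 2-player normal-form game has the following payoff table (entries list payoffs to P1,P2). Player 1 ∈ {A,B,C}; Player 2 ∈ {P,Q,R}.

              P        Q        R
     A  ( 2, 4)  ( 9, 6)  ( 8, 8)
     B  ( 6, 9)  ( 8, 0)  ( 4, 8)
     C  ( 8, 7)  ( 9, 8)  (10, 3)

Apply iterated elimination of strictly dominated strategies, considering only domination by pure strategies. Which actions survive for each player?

P1 drop B (C beats it: P:8>6 Q:9>8 R:10>4)
P2 drop P (Q beats it: A:6>4 C:8>7)
P1→{A,C} P2→{Q,R}

Remaining: P1:{A,C} P2:{Q,R}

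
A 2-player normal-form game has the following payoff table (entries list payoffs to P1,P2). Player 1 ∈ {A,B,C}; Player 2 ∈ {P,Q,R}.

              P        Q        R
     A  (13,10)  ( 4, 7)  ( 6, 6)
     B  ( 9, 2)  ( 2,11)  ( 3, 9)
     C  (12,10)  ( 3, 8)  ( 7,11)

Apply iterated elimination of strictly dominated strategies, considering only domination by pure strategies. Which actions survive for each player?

Remaining: P1:{A,C} P2:{P,R}

P1 drop B (A beats it: P:13>9 Q:4>2 R:6>3)
P2 drop Q (P beats it: A:10>7 C:10>8)
P1→{A,C} P2→{P,R}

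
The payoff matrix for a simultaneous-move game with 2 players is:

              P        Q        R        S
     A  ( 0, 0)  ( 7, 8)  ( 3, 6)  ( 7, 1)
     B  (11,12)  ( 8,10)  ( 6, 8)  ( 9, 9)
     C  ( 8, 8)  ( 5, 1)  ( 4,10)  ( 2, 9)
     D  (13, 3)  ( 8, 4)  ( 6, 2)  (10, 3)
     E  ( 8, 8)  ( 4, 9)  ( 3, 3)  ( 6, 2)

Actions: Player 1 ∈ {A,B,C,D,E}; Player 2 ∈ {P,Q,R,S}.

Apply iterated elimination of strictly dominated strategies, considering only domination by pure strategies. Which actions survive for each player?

Survivors P1:{B,D} P2:{P,Q}

P1 drop A (B beats it: P:11>0 Q:8>7 R:6>3 S:9>7)
P1 drop C (B beats it: P:11>8 Q:8>5 R:6>4 S:9>2)
P1 drop E (B beats it: P:11>8 Q:8>4 R:6>3 S:9>6)
P2 drop R (P beats it: B:12>8 D:3>2)
P2 drop S (Q beats it: B:10>9 D:4>3)
P1→{B,D} P2→{P,Q}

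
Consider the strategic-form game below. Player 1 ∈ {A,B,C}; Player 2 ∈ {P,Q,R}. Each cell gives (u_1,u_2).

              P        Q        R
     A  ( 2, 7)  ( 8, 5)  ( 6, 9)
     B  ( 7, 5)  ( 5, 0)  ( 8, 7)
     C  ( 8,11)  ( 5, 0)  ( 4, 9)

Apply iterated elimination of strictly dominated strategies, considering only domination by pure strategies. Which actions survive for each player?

Remaining: P1:{B,C} P2:{P,R}

P2 drop Q (P beats it: A:7>5 B:5>0 C:11>0)
P1 drop A (B beats it: P:7>2 R:8>6)
P1→{B,C} P2→{P,R}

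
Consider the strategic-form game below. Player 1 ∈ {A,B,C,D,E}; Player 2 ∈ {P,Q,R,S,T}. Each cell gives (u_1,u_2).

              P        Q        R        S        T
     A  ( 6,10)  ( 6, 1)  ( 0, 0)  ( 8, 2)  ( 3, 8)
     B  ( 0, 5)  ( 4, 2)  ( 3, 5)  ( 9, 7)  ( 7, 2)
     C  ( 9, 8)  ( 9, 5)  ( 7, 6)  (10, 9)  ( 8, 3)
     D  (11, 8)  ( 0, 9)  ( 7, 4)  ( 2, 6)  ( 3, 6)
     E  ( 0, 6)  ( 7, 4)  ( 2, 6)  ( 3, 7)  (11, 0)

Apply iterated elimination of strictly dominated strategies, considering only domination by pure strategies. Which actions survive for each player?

Survivors P1:{C,D} P2:{P,Q,S}

P1 drop A (C beats it: P:9>6 Q:9>6 R:7>0 S:10>8 T:8>3)
P1 drop B (C beats it: P:9>0 Q:9>4 R:7>3 S:10>9 T:8>7)
P2 drop R (S beats it: C:9>6 D:6>4 E:7>6)
P2 drop T (P beats it: C:8>3 D:8>6 E:6>0)
P1 drop E (C beats it: P:9>0 Q:9>7 S:10>3)
P1→{C,D} P2→{P,Q,S}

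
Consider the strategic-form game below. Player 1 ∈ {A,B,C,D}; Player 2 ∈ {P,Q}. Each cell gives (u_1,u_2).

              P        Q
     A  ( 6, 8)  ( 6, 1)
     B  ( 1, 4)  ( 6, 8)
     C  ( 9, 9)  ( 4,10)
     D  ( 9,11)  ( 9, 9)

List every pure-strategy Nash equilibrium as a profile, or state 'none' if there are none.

PSNE = {(D,P)}

(A,P): not NE [P1→D gives 9>6]
(A,Q): not NE [P1→D gives 9>6; P2→P gives 8>1]
(B,P): not NE [P1→D gives 9>1; P2→Q gives 8>4]
(B,Q): not NE [P1→D gives 9>6]
(C,P): not NE [P2→Q gives 10>9]
(C,Q): not NE [P1→D gives 9>4]
(D,P): NE
(D,Q): not NE [P2→P gives 11>9]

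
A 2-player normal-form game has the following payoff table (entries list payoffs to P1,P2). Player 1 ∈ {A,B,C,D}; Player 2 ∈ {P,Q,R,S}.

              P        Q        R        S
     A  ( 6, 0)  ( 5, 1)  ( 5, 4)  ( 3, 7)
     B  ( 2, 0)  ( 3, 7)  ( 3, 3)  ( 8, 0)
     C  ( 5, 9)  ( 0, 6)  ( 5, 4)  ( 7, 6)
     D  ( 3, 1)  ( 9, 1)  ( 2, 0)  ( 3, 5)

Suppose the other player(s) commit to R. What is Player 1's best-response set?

BR_1 = {A,C}

u_1(A vs R) = 5
u_1(B vs R) = 3
u_1(C vs R) = 5
u_1(D vs R) = 2
max payoff 5 at {A,C}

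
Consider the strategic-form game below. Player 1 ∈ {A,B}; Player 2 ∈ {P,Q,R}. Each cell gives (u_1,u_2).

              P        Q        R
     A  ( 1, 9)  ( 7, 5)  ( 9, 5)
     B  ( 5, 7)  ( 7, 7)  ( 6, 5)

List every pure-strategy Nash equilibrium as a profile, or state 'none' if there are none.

PSNE = {(B,P), (B,Q)}

(A,P): not NE [P1→B gives 5>1]
(A,Q): not NE [P2→P gives 9>5]
(A,R): not NE [P2→P gives 9>5]
(B,P): NE
(B,Q): NE
(B,R): not NE [P1→A gives 9>6; P2→Q gives 7>5]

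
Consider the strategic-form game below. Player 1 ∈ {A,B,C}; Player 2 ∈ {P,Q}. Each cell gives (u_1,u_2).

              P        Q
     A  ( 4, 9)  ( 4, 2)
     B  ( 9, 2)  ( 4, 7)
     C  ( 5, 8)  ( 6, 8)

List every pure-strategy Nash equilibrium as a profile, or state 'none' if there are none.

(A,P): not NE [P1→B gives 9>4]
(A,Q): not NE [P1→C gives 6>4; P2→P gives 9>2]
(B,P): not NE [P2→Q gives 7>2]
(B,Q): not NE [P1→C gives 6>4]
(C,P): not NE [P1→B gives 9>5]
(C,Q): NE

NE set: (C,Q)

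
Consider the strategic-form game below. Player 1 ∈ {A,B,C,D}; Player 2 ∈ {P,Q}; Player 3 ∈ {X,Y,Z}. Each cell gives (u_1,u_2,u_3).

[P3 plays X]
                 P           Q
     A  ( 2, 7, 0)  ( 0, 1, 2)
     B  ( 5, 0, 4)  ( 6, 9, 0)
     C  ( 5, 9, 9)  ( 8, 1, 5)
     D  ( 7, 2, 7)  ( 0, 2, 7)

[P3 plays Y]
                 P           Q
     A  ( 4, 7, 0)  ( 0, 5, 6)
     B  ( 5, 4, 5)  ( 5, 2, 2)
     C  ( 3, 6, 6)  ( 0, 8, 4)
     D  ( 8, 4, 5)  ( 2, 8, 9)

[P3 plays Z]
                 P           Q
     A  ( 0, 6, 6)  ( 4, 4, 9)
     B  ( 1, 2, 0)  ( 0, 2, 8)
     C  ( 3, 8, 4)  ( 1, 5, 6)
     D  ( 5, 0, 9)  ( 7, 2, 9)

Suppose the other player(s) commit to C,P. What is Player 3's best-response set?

u_3(X vs C,P) = 9
u_3(Y vs C,P) = 6
u_3(Z vs C,P) = 4
max payoff 9 at {X}

argmax u_3 = {X}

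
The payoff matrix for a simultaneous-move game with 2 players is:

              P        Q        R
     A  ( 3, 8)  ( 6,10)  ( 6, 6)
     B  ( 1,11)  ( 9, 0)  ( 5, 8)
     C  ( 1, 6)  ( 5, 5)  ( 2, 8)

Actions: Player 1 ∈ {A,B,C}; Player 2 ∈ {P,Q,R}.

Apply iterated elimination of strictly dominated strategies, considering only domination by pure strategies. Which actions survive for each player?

P1 drop C (A beats it: P:3>1 Q:6>5 R:6>2)
P2 drop R (P beats it: A:8>6 B:11>8)
P1→{A,B} P2→{P,Q}

IESDS → P1:{A,B} P2:{P,Q}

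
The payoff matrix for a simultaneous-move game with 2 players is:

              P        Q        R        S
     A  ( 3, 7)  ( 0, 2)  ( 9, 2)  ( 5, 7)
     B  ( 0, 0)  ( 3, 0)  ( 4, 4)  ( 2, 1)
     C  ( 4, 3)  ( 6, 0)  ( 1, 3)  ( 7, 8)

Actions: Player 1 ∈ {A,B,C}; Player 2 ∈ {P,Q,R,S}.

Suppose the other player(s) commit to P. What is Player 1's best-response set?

BR_1 = {C}

u_1(A vs P) = 3
u_1(B vs P) = 0
u_1(C vs P) = 4
max payoff 4 at {C}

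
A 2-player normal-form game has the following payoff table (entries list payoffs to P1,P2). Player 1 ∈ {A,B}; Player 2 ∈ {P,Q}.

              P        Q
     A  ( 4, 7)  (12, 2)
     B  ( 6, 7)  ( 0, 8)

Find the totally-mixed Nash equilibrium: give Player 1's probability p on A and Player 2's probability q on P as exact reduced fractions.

P1 indiff ⇒ q·4+(1-q)·12 = q·6+(1-q)·0 ⇒ q(-2) = (1-q)(-12) ⇒ q = 6/7
P2 indiff ⇒ p·7+(1-p)·7 = p·2+(1-p)·8 ⇒ p(5) = (1-p)(1) ⇒ p = 1/6

(p,q) = (1/6, 6/7)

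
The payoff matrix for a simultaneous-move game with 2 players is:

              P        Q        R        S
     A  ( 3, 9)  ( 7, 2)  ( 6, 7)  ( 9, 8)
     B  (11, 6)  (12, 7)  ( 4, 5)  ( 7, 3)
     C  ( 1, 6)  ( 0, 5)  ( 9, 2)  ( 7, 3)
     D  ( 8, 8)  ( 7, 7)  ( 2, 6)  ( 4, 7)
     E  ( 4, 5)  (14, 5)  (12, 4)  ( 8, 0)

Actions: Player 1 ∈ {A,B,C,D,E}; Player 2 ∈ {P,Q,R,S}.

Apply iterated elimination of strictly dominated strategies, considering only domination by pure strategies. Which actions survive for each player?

P1 drop C (E beats it: P:4>1 Q:14>0 R:12>9 S:8>7)
P1 drop D (B beats it: P:11>8 Q:12>7 R:4>2 S:7>4)
P2 drop R (P beats it: A:9>7 B:6>5 E:5>4)
P2 drop S (P beats it: A:9>8 B:6>3 E:5>0)
P1 drop A (B beats it: P:11>3 Q:12>7)
P1→{B,E} P2→{P,Q}

IESDS → P1:{B,E} P2:{P,Q}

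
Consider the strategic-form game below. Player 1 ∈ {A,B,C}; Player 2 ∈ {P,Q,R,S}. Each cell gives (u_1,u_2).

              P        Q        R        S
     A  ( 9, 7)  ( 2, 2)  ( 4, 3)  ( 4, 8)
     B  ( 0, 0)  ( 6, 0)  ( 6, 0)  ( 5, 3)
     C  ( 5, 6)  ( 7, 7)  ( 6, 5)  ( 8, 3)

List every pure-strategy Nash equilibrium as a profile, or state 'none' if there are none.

(A,P): not NE [P2→S gives 8>7]
(A,Q): not NE [P1→C gives 7>2; P2→S gives 8>2]
(A,R): not NE [P1→C gives 6>4; P2→S gives 8>3]
(A,S): not NE [P1→C gives 8>4]
(B,P): not NE [P1→A gives 9>0; P2→S gives 3>0]
(B,Q): not NE [P1→C gives 7>6; P2→S gives 3>0]
(B,R): not NE [P2→S gives 3>0]
(B,S): not NE [P1→C gives 8>5]
(C,P): not NE [P1→A gives 9>5; P2→Q gives 7>6]
(C,Q): NE
(C,R): not NE [P2→Q gives 7>5]
(C,S): not NE [P2→Q gives 7>3]

Nash profiles: (C,Q)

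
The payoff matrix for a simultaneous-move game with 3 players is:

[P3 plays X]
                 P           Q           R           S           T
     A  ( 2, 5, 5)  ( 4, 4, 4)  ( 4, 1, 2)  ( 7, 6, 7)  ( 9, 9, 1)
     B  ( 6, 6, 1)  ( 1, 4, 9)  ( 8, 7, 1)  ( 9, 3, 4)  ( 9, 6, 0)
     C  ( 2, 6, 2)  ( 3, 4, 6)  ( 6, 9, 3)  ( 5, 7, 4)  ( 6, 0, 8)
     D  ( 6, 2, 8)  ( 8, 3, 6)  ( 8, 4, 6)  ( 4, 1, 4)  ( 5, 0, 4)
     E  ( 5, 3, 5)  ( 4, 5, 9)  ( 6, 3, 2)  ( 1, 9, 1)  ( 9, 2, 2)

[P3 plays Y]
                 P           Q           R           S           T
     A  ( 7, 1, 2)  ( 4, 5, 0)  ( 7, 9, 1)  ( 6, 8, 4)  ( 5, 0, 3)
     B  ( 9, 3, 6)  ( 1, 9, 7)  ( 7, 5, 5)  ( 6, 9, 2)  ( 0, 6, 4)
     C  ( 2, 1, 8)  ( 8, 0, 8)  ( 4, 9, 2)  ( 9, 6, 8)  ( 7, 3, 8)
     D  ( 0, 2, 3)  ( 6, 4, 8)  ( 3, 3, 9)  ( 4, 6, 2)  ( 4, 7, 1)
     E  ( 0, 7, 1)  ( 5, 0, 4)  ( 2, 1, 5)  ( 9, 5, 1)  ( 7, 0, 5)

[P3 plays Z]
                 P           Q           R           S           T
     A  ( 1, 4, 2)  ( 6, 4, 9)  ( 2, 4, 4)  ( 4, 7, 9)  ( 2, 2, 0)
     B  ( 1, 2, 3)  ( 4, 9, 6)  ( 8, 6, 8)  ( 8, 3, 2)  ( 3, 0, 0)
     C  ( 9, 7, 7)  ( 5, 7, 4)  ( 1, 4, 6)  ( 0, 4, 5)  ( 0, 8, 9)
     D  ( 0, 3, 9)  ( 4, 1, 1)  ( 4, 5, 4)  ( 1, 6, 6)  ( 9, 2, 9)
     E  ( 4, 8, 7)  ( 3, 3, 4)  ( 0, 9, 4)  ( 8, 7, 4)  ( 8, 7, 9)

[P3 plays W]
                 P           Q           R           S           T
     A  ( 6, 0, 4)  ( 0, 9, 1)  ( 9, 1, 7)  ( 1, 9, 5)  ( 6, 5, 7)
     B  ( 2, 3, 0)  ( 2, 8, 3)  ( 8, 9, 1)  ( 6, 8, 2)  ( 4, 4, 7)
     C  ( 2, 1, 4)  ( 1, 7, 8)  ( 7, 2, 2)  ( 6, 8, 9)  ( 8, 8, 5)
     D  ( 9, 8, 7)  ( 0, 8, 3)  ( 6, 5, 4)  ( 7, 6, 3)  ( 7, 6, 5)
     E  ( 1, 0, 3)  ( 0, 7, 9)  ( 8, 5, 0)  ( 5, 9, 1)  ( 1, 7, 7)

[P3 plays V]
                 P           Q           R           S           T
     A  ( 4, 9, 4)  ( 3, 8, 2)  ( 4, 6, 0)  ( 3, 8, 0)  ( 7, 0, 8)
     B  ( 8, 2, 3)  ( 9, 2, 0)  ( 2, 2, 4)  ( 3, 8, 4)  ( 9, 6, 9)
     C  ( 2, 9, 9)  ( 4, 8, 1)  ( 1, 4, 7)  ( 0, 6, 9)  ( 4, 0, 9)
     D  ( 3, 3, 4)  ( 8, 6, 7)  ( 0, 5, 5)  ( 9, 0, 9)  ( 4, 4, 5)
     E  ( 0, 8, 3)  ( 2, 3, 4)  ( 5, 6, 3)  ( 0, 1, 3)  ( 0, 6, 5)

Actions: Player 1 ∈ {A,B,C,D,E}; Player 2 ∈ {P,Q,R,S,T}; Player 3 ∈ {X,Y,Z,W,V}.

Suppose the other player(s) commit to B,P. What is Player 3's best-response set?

BR_3 = {Y}

u_3(X vs B,P) = 1
u_3(Y vs B,P) = 6
u_3(Z vs B,P) = 3
u_3(W vs B,P) = 0
u_3(V vs B,P) = 3
max payoff 6 at {Y}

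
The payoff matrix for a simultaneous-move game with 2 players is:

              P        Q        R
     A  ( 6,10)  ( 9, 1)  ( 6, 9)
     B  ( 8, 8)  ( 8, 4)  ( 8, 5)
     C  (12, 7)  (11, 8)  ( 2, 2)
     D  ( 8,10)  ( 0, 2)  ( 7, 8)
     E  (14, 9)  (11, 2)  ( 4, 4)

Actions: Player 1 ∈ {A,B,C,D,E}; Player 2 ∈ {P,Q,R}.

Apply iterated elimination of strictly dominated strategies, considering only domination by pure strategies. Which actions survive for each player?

Remaining: P1:{C,E} P2:{P,Q}

P2 drop R (P beats it: A:10>9 B:8>5 C:7>2 D:10>8 E:9>4)
P1 drop A (C beats it: P:12>6 Q:11>9)
P1 drop B (C beats it: P:12>8 Q:11>8)
P1 drop D (C beats it: P:12>8 Q:11>0)
P1→{C,E} P2→{P,Q}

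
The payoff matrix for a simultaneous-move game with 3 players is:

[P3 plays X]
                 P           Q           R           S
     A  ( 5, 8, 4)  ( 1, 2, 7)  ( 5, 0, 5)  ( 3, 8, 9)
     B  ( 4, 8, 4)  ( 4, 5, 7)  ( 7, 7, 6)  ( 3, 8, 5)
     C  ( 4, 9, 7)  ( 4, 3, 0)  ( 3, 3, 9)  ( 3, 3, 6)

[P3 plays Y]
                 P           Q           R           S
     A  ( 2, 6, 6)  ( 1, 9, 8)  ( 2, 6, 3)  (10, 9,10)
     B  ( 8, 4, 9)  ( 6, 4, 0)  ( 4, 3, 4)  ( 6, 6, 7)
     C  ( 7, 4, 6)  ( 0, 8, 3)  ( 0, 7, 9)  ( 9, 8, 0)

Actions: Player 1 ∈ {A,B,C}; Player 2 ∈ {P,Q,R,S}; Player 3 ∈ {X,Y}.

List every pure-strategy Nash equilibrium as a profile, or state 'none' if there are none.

NE set: (A,S,Y)

(A,P,X): not NE [P3→Y gives 6>4]
(A,P,Y): not NE [P1→B gives 8>2; P2→S gives 9>6]
(A,Q,X): not NE [P1→C gives 4>1; P2→S gives 8>2; P3→Y gives 8>7]
(A,Q,Y): not NE [P1→B gives 6>1]
(A,R,X): not NE [P1→B gives 7>5; P2→S gives 8>0]
(A,R,Y): not NE [P1→B gives 4>2; P2→S gives 9>6; P3→X gives 5>3]
(A,S,X): not NE [P3→Y gives 10>9]
(A,S,Y): NE
(B,P,X): not NE [P1→A gives 5>4; P3→Y gives 9>4]
(B,P,Y): not NE [P2→S gives 6>4]
(B,Q,X): not NE [P2→S gives 8>5]
(B,Q,Y): not NE [P2→S gives 6>4; P3→X gives 7>0]
(B,R,X): not NE [P2→S gives 8>7]
(B,R,Y): not NE [P2→S gives 6>3; P3→X gives 6>4]
(B,S,X): not NE [P3→Y gives 7>5]
(B,S,Y): not NE [P1→A gives 10>6]
(C,P,X): not NE [P1→A gives 5>4]
(C,P,Y): not NE [P1→B gives 8>7; P2→S gives 8>4; P3→X gives 7>6]
(C,Q,X): not NE [P2→P gives 9>3; P3→Y gives 3>0]
(C,Q,Y): not NE [P1→B gives 6>0]
(C,R,X): not NE [P1→B gives 7>3; P2→P gives 9>3]
(C,R,Y): not NE [P1→B gives 4>0; P2→S gives 8>7]
(C,S,X): not NE [P2→P gives 9>3]
(C,S,Y): not NE [P1→A gives 10>9; P3→X gives 6>0]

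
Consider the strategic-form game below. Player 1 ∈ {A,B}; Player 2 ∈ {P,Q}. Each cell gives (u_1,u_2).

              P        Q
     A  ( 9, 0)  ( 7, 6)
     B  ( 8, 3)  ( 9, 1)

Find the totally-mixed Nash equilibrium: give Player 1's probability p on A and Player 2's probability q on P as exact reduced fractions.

P1 indiff ⇒ q·9+(1-q)·7 = q·8+(1-q)·9 ⇒ q(1) = (1-q)(2) ⇒ q = 2/3
P2 indiff ⇒ p·0+(1-p)·3 = p·6+(1-p)·1 ⇒ p(-6) = (1-p)(-2) ⇒ p = 1/4

(p,q) = (1/4, 2/3)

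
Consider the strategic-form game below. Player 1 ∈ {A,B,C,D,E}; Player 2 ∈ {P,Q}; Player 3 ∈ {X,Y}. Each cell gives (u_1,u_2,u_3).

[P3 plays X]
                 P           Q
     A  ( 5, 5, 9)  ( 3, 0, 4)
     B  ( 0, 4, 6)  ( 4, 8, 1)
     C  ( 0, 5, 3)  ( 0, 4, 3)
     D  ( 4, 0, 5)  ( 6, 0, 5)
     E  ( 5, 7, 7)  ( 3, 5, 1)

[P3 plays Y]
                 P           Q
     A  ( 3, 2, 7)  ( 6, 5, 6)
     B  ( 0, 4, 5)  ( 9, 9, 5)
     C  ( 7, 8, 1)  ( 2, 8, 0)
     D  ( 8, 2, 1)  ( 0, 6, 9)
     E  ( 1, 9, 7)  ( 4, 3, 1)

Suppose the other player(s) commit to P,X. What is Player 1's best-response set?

P1 best: {A,E}

u_1(A vs P,X) = 5
u_1(B vs P,X) = 0
u_1(C vs P,X) = 0
u_1(D vs P,X) = 4
u_1(E vs P,X) = 5
max payoff 5 at {A,E}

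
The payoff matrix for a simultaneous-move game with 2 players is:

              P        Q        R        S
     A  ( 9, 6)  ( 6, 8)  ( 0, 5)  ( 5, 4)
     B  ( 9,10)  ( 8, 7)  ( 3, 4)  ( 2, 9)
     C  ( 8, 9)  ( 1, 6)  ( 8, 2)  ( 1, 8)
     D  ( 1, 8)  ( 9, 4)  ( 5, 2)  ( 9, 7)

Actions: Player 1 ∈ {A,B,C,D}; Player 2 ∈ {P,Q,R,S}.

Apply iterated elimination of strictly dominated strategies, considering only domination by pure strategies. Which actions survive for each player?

P2 drop R (P beats it: A:6>5 B:10>4 C:9>2 D:8>2)
P1 drop C (A beats it: P:9>8 Q:6>1 S:5>1)
P2 drop S (P beats it: A:6>4 B:10>9 D:8>7)
P1→{A,B,D} P2→{P,Q}

IESDS → P1:{A,B,D} P2:{P,Q}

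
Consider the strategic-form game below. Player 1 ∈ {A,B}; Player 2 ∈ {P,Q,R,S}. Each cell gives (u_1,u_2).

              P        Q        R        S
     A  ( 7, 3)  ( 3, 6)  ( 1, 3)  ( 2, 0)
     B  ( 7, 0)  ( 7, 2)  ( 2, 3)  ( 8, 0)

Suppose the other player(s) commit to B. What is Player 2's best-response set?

P2 best: {R}

u_2(P vs B) = 0
u_2(Q vs B) = 2
u_2(R vs B) = 3
u_2(S vs B) = 0
max payoff 3 at {R}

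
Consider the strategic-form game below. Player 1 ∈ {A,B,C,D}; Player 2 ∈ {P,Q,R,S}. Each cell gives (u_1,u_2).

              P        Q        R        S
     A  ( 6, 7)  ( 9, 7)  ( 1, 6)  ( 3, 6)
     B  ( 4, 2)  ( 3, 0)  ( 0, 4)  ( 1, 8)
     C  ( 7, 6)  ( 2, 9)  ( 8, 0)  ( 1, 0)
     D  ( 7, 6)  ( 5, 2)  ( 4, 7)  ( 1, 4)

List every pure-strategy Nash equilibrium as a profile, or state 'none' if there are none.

PSNE = {(A,Q)}

(A,P): not NE [P1→D gives 7>6]
(A,Q): NE
(A,R): not NE [P1→C gives 8>1; P2→Q gives 7>6]
(A,S): not NE [P2→Q gives 7>6]
(B,P): not NE [P1→D gives 7>4; P2→S gives 8>2]
(B,Q): not NE [P1→A gives 9>3; P2→S gives 8>0]
(B,R): not NE [P1→C gives 8>0; P2→S gives 8>4]
(B,S): not NE [P1→A gives 3>1]
(C,P): not NE [P2→Q gives 9>6]
(C,Q): not NE [P1→A gives 9>2]
(C,R): not NE [P2→Q gives 9>0]
(C,S): not NE [P1→A gives 3>1; P2→Q gives 9>0]
(D,P): not NE [P2→R gives 7>6]
(D,Q): not NE [P1→A gives 9>5; P2→R gives 7>2]
(D,R): not NE [P1→C gives 8>4]
(D,S): not NE [P1→A gives 3>1; P2→R gives 7>4]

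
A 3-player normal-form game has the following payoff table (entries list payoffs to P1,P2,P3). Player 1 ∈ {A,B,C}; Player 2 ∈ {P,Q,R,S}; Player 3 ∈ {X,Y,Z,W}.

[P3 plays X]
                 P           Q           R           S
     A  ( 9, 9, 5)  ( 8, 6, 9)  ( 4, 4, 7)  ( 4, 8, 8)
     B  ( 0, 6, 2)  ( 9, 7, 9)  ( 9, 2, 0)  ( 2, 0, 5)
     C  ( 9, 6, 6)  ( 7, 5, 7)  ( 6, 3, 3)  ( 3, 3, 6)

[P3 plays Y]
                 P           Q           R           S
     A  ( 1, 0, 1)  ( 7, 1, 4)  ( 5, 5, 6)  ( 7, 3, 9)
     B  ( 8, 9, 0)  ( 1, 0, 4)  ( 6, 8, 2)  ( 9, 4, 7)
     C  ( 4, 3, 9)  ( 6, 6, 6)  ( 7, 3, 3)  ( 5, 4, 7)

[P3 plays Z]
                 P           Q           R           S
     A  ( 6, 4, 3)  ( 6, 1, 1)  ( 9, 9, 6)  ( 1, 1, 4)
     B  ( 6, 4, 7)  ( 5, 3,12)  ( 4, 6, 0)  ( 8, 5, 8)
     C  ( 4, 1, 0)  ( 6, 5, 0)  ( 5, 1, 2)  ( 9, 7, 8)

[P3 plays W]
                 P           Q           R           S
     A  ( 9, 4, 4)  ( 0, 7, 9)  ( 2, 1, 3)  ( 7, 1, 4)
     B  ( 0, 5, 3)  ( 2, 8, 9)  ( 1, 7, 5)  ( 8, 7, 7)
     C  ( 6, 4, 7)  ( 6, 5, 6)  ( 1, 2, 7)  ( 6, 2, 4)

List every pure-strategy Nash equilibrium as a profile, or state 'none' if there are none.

(A,P,X): NE
(A,P,Y): not NE [P1→B gives 8>1; P2→R gives 5>0; P3→X gives 5>1]
(A,P,Z): not NE [P2→R gives 9>4; P3→X gives 5>3]
(A,P,W): not NE [P2→Q gives 7>4; P3→X gives 5>4]
(A,Q,X): not NE [P1→B gives 9>8; P2→P gives 9>6]
(A,Q,Y): not NE [P2→R gives 5>1; P3→W gives 9>4]
(A,Q,Z): not NE [P2→R gives 9>1; P3→W gives 9>1]
(A,Q,W): not NE [P1→C gives 6>0]
(A,R,X): not NE [P1→B gives 9>4; P2→P gives 9>4]
(A,R,Y): not NE [P1→C gives 7>5; P3→X gives 7>6]
(A,R,Z): not NE [P3→X gives 7>6]
(A,R,W): not NE [P2→Q gives 7>1; P3→X gives 7>3]
(A,S,X): not NE [P2→P gives 9>8; P3→Y gives 9>8]
(A,S,Y): not NE [P1→B gives 9>7; P2→R gives 5>3]
(A,S,Z): not NE [P1→C gives 9>1; P2→R gives 9>1; P3→Y gives 9>4]
(A,S,W): not NE [P1→B gives 8>7; P2→Q gives 7>1; P3→Y gives 9>4]
(B,P,X): not NE [P1→C gives 9>0; P2→Q gives 7>6; P3→Z gives 7>2]
(B,P,Y): not NE [P3→Z gives 7>0]
(B,P,Z): not NE [P2→R gives 6>4]
(B,P,W): not NE [P1→A gives 9>0; P2→Q gives 8>5; P3→Z gives 7>3]
(B,Q,X): not NE [P3→Z gives 12>9]
(B,Q,Y): not NE [P1→A gives 7>1; P2→P gives 9>0; P3→Z gives 12>4]
(B,Q,Z): not NE [P1→C gives 6>5; P2→R gives 6>3]
(B,Q,W): not NE [P1→C gives 6>2; P3→Z gives 12>9]
(B,R,X): not NE [P2→Q gives 7>2; P3→W gives 5>0]
(B,R,Y): not NE [P1→C gives 7>6; P2→P gives 9>8; P3→W gives 5>2]
(B,R,Z): not NE [P1→A gives 9>4; P3→W gives 5>0]
(B,R,W): not NE [P1→A gives 2>1; P2→Q gives 8>7]
(B,S,X): not NE [P1→A gives 4>2; P2→Q gives 7>0; P3→Z gives 8>5]
(B,S,Y): not NE [P2→P gives 9>4; P3→Z gives 8>7]
(B,S,Z): not NE [P1→C gives 9>8; P2→R gives 6>5]
(B,S,W): not NE [P2→Q gives 8>7; P3→Z gives 8>7]
(C,P,X): not NE [P3→Y gives 9>6]
(C,P,Y): not NE [P1→B gives 8>4; P2→Q gives 6>3]
(C,P,Z): not NE [P1→B gives 6>4; P2→S gives 7>1; P3→Y gives 9>0]
(C,P,W): not NE [P1→A gives 9>6; P2→Q gives 5>4; P3→Y gives 9>7]
(C,Q,X): not NE [P1→B gives 9>7; P2→P gives 6>5]
(C,Q,Y): not NE [P1→A gives 7>6; P3→X gives 7>6]
(C,Q,Z): not NE [P2→S gives 7>5; P3→X gives 7>0]
(C,Q,W): not NE [P3→X gives 7>6]
(C,R,X): not NE [P1→B gives 9>6; P2→P gives 6>3; P3→W gives 7>3]
(C,R,Y): not NE [P2→Q gives 6>3; P3→W gives 7>3]
(C,R,Z): not NE [P1→A gives 9>5; P2→S gives 7>1; P3→W gives 7>2]
(C,R,W): not NE [P1→A gives 2>1; P2→Q gives 5>2]
(C,S,X): not NE [P1→A gives 4>3; P2→P gives 6>3; P3→Z gives 8>6]
(C,S,Y): not NE [P1→B gives 9>5; P2→Q gives 6>4; P3→Z gives 8>7]
(C,S,Z): NE
(C,S,W): not NE [P1→B gives 8>6; P2→Q gives 5>2; P3→Z gives 8>4]

Nash profiles: (A,P,X), (C,S,Z)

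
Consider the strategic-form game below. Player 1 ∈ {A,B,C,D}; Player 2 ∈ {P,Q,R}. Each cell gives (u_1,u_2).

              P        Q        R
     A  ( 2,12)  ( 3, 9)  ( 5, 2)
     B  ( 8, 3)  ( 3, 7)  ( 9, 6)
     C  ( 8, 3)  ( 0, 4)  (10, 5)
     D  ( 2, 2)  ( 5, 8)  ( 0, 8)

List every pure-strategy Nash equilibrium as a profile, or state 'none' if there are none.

NE set: (C,R), (D,Q)

(A,P): not NE [P1→C gives 8>2]
(A,Q): not NE [P1→D gives 5>3; P2→P gives 12>9]
(A,R): not NE [P1→C gives 10>5; P2→P gives 12>2]
(B,P): not NE [P2→Q gives 7>3]
(B,Q): not NE [P1→D gives 5>3]
(B,R): not NE [P1→C gives 10>9; P2→Q gives 7>6]
(C,P): not NE [P2→R gives 5>3]
(C,Q): not NE [P1→D gives 5>0; P2→R gives 5>4]
(C,R): NE
(D,P): not NE [P1→C gives 8>2; P2→R gives 8>2]
(D,Q): NE
(D,R): not NE [P1→C gives 10>0]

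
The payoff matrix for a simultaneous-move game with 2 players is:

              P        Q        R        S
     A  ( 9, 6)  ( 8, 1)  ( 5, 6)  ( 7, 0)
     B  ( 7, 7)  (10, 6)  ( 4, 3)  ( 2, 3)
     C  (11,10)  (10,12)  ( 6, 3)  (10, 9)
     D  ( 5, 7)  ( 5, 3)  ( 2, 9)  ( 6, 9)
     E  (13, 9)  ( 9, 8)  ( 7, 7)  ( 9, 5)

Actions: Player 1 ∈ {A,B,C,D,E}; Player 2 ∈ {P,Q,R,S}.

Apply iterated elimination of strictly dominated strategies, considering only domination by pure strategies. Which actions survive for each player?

Survivors P1:{B,C,E} P2:{P,Q}

P1 drop A (C beats it: P:11>9 Q:10>8 R:6>5 S:10>7)
P1 drop D (C beats it: P:11>5 Q:10>5 R:6>2 S:10>6)
P2 drop R (P beats it: B:7>3 C:10>3 E:9>7)
P2 drop S (P beats it: B:7>3 C:10>9 E:9>5)
P1→{B,C,E} P2→{P,Q}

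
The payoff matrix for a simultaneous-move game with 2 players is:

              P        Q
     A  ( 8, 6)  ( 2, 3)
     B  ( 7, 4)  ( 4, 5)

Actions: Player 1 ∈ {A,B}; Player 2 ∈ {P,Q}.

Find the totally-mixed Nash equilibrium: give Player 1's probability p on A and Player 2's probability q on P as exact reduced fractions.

P1 indiff ⇒ q·8+(1-q)·2 = q·7+(1-q)·4 ⇒ q(1) = (1-q)(2) ⇒ q = 2/3
P2 indiff ⇒ p·6+(1-p)·4 = p·3+(1-p)·5 ⇒ p(3) = (1-p)(1) ⇒ p = 1/4

p=1/4, q=2/3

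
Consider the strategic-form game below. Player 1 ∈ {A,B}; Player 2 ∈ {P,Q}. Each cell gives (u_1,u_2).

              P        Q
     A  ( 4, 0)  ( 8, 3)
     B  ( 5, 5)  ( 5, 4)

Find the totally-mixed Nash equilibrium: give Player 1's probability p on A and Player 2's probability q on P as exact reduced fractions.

(p,q) = (1/4, 3/4)

P1 indiff ⇒ q·4+(1-q)·8 = q·5+(1-q)·5 ⇒ q(-1) = (1-q)(-3) ⇒ q = 3/4
P2 indiff ⇒ p·0+(1-p)·5 = p·3+(1-p)·4 ⇒ p(-3) = (1-p)(-1) ⇒ p = 1/4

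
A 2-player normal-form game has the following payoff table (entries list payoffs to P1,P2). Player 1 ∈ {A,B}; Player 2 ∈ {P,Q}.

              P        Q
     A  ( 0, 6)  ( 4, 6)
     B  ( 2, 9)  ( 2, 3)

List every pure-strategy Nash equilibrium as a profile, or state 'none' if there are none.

(A,P): not NE [P1→B gives 2>0]
(A,Q): NE
(B,P): NE
(B,Q): not NE [P1→A gives 4>2; P2→P gives 9>3]

PSNE = {(A,Q), (B,P)}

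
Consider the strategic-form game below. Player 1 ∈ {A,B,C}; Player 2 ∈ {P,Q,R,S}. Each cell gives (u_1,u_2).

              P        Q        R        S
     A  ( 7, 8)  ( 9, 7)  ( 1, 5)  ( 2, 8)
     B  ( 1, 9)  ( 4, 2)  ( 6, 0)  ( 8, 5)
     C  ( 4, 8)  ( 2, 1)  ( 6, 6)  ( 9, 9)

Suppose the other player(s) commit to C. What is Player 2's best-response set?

u_2(P vs C) = 8
u_2(Q vs C) = 1
u_2(R vs C) = 6
u_2(S vs C) = 9
max payoff 9 at {S}

BR_2 = {S}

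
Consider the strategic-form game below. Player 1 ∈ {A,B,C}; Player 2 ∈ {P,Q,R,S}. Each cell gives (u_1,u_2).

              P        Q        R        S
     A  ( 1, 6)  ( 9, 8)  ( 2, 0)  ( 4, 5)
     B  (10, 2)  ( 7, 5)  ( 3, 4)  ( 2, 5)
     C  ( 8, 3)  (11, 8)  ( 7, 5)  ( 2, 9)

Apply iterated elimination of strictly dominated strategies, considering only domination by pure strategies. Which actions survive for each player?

IESDS → P1:{A,C} P2:{Q,S}

P2 drop P (Q beats it: A:8>6 B:5>2 C:8>3)
P2 drop R (Q beats it: A:8>0 B:5>4 C:8>5)
P1 drop B (A beats it: Q:9>7 S:4>2)
P1→{A,C} P2→{Q,S}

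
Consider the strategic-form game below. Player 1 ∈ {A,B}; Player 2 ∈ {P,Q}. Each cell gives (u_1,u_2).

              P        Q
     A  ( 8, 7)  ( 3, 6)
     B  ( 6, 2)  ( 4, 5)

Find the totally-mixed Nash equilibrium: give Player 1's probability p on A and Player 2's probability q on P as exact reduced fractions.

(p,q) = (3/4, 1/3)

P1 indiff ⇒ q·8+(1-q)·3 = q·6+(1-q)·4 ⇒ q(2) = (1-q)(1) ⇒ q = 1/3
P2 indiff ⇒ p·7+(1-p)·2 = p·6+(1-p)·5 ⇒ p(1) = (1-p)(3) ⇒ p = 3/4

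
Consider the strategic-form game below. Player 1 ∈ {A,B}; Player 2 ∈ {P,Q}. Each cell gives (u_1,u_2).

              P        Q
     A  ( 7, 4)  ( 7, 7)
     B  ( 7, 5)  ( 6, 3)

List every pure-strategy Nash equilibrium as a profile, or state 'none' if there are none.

(A,P): not NE [P2→Q gives 7>4]
(A,Q): NE
(B,P): NE
(B,Q): not NE [P1→A gives 7>6; P2→P gives 5>3]

Nash profiles: (A,Q), (B,P)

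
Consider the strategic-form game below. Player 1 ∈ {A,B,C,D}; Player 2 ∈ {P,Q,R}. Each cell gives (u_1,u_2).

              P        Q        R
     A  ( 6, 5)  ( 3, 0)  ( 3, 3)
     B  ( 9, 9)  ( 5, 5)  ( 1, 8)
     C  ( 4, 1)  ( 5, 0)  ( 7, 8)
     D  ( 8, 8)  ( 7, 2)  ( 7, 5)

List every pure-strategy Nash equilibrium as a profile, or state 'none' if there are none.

(A,P): not NE [P1→B gives 9>6]
(A,Q): not NE [P1→D gives 7>3; P2→P gives 5>0]
(A,R): not NE [P1→D gives 7>3; P2→P gives 5>3]
(B,P): NE
(B,Q): not NE [P1→D gives 7>5; P2→P gives 9>5]
(B,R): not NE [P1→D gives 7>1; P2→P gives 9>8]
(C,P): not NE [P1→B gives 9>4; P2→R gives 8>1]
(C,Q): not NE [P1→D gives 7>5; P2→R gives 8>0]
(C,R): NE
(D,P): not NE [P1→B gives 9>8]
(D,Q): not NE [P2→P gives 8>2]
(D,R): not NE [P2→P gives 8>5]

PSNE = {(B,P), (C,R)}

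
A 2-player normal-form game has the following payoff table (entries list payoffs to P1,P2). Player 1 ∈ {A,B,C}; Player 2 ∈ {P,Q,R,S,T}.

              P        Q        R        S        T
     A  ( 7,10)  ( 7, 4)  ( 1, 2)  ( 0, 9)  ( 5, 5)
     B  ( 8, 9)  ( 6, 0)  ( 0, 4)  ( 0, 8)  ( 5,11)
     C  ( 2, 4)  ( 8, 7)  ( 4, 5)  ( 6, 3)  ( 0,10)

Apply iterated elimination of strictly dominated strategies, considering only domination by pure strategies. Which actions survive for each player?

Remaining: P1:{A,B} P2:{P,T}

P2 drop Q (T beats it: A:5>4 B:11>0 C:10>7)
P2 drop R (T beats it: A:5>2 B:11>4 C:10>5)
P2 drop S (P beats it: A:10>9 B:9>8 C:4>3)
P1 drop C (A beats it: P:7>2 T:5>0)
P1→{A,B} P2→{P,T}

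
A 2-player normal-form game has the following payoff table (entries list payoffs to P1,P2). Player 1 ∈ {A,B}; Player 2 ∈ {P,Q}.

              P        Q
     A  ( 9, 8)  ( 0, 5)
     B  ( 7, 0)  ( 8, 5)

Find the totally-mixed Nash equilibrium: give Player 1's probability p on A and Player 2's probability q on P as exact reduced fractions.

(p,q) = (5/8, 4/5)

P1 indiff ⇒ q·9+(1-q)·0 = q·7+(1-q)·8 ⇒ q(2) = (1-q)(8) ⇒ q = 4/5
P2 indiff ⇒ p·8+(1-p)·0 = p·5+(1-p)·5 ⇒ p(3) = (1-p)(5) ⇒ p = 5/8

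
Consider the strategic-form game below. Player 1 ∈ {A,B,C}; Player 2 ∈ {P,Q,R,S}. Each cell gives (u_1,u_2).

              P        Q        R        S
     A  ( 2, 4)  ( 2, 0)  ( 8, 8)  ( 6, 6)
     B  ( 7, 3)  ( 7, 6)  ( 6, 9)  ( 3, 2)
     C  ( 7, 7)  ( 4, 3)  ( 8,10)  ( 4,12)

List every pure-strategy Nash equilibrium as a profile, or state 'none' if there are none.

PSNE = {(A,R)}

(A,P): not NE [P1→C gives 7>2; P2→R gives 8>4]
(A,Q): not NE [P1→B gives 7>2; P2→R gives 8>0]
(A,R): NE
(A,S): not NE [P2→R gives 8>6]
(B,P): not NE [P2→R gives 9>3]
(B,Q): not NE [P2→R gives 9>6]
(B,R): not NE [P1→C gives 8>6]
(B,S): not NE [P1→A gives 6>3; P2→R gives 9>2]
(C,P): not NE [P2→S gives 12>7]
(C,Q): not NE [P1→B gives 7>4; P2→S gives 12>3]
(C,R): not NE [P2→S gives 12>10]
(C,S): not NE [P1→A gives 6>4]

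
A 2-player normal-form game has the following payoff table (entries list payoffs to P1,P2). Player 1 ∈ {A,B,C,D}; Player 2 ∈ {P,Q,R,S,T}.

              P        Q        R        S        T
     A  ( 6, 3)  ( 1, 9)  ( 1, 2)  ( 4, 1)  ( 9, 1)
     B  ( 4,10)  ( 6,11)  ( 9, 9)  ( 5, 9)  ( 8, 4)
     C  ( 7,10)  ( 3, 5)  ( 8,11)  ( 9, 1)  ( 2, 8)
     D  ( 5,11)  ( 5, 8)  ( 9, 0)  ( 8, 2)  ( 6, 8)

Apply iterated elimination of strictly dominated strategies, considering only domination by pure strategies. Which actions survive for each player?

P2 drop S (P beats it: A:3>1 B:10>9 C:10>1 D:11>2)
P2 drop T (P beats it: A:3>1 B:10>4 C:10>8 D:11>8)
P1 drop A (C beats it: P:7>6 Q:3>1 R:8>1)
P1→{B,C,D} P2→{P,Q,R}

IESDS → P1:{B,C,D} P2:{P,Q,R}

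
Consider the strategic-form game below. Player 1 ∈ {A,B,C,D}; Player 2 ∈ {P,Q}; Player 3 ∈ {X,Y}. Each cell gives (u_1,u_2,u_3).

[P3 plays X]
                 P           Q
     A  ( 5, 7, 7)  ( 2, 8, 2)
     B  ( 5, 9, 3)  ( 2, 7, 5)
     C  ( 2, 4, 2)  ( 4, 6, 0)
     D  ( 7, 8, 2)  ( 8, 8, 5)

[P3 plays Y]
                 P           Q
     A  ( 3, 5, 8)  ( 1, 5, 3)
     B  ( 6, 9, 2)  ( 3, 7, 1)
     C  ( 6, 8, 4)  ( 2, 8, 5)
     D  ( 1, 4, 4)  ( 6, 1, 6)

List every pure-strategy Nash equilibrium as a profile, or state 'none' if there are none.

(A,P,X): not NE [P1→D gives 7>5; P2→Q gives 8>7; P3→Y gives 8>7]
(A,P,Y): not NE [P1→C gives 6>3]
(A,Q,X): not NE [P1→D gives 8>2; P3→Y gives 3>2]
(A,Q,Y): not NE [P1→D gives 6>1]
(B,P,X): not NE [P1→D gives 7>5]
(B,P,Y): not NE [P3→X gives 3>2]
(B,Q,X): not NE [P1→D gives 8>2; P2→P gives 9>7]
(B,Q,Y): not NE [P1→D gives 6>3; P2→P gives 9>7; P3→X gives 5>1]
(C,P,X): not NE [P1→D gives 7>2; P2→Q gives 6>4; P3→Y gives 4>2]
(C,P,Y): NE
(C,Q,X): not NE [P1→D gives 8>4; P3→Y gives 5>0]
(C,Q,Y): not NE [P1→D gives 6>2]
(D,P,X): not NE [P3→Y gives 4>2]
(D,P,Y): not NE [P1→C gives 6>1]
(D,Q,X): not NE [P3→Y gives 6>5]
(D,Q,Y): not NE [P2→P gives 4>1]

PSNE = {(C,P,Y)}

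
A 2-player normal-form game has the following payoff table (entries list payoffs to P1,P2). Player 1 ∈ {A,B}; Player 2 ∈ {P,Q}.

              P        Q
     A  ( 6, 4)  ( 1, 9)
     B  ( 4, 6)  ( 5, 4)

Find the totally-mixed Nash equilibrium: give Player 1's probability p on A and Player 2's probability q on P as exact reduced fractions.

P1 indiff ⇒ q·6+(1-q)·1 = q·4+(1-q)·5 ⇒ q(2) = (1-q)(4) ⇒ q = 2/3
P2 indiff ⇒ p·4+(1-p)·6 = p·9+(1-p)·4 ⇒ p(-5) = (1-p)(-2) ⇒ p = 2/7

P1 mixes 2/7 on A; P2 mixes 2/3 on P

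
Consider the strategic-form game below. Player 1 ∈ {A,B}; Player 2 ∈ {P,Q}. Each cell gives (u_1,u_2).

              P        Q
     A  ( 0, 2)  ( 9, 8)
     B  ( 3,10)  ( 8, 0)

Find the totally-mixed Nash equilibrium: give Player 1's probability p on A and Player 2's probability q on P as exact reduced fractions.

P1 indiff ⇒ q·0+(1-q)·9 = q·3+(1-q)·8 ⇒ q(-3) = (1-q)(-1) ⇒ q = 1/4
P2 indiff ⇒ p·2+(1-p)·10 = p·8+(1-p)·0 ⇒ p(-6) = (1-p)(-10) ⇒ p = 5/8

p=5/8, q=1/4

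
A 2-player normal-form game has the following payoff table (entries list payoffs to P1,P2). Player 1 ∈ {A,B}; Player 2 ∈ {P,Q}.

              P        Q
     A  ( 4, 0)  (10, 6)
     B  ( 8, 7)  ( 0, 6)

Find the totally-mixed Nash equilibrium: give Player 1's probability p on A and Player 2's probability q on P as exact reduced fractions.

P1 mixes 1/7 on A; P2 mixes 5/7 on P

P1 indiff ⇒ q·4+(1-q)·10 = q·8+(1-q)·0 ⇒ q(-4) = (1-q)(-10) ⇒ q = 5/7
P2 indiff ⇒ p·0+(1-p)·7 = p·6+(1-p)·6 ⇒ p(-6) = (1-p)(-1) ⇒ p = 1/7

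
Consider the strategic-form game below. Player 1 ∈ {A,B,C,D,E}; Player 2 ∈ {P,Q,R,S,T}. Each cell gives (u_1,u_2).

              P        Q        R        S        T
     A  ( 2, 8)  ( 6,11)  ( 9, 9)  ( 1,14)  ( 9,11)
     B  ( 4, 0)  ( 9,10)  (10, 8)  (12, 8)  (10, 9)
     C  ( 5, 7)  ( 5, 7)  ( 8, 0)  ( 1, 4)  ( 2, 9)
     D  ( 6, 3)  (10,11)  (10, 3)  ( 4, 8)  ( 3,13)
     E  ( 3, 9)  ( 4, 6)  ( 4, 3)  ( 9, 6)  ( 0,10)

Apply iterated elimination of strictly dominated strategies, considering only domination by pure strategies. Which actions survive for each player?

Remaining: P1:{B,D} P2:{Q,T}

P1 drop A (B beats it: P:4>2 Q:9>6 R:10>9 S:12>1 T:10>9)
P1 drop C (D beats it: P:6>5 Q:10>5 R:10>8 S:4>1 T:3>2)
P1 drop E (B beats it: P:4>3 Q:9>4 R:10>4 S:12>9 T:10>0)
P2 drop P (Q beats it: B:10>0 D:11>3)
P2 drop R (Q beats it: B:10>8 D:11>3)
P2 drop S (Q beats it: B:10>8 D:11>8)
P1→{B,D} P2→{Q,T}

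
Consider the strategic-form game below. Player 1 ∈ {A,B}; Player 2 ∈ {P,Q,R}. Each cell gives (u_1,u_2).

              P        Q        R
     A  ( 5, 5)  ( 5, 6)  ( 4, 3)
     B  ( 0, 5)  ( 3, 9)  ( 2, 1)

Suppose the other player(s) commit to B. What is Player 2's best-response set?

u_2(P vs B) = 5
u_2(Q vs B) = 9
u_2(R vs B) = 1
max payoff 9 at {Q}

argmax u_2 = {Q}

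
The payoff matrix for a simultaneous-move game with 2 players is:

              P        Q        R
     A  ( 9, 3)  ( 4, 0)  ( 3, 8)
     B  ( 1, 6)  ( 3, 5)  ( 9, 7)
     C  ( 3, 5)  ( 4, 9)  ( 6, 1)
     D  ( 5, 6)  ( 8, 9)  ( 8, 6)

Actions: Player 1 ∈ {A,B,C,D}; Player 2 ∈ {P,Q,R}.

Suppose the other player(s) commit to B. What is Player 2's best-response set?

u_2(P vs B) = 6
u_2(Q vs B) = 5
u_2(R vs B) = 7
max payoff 7 at {R}

P2 best: {R}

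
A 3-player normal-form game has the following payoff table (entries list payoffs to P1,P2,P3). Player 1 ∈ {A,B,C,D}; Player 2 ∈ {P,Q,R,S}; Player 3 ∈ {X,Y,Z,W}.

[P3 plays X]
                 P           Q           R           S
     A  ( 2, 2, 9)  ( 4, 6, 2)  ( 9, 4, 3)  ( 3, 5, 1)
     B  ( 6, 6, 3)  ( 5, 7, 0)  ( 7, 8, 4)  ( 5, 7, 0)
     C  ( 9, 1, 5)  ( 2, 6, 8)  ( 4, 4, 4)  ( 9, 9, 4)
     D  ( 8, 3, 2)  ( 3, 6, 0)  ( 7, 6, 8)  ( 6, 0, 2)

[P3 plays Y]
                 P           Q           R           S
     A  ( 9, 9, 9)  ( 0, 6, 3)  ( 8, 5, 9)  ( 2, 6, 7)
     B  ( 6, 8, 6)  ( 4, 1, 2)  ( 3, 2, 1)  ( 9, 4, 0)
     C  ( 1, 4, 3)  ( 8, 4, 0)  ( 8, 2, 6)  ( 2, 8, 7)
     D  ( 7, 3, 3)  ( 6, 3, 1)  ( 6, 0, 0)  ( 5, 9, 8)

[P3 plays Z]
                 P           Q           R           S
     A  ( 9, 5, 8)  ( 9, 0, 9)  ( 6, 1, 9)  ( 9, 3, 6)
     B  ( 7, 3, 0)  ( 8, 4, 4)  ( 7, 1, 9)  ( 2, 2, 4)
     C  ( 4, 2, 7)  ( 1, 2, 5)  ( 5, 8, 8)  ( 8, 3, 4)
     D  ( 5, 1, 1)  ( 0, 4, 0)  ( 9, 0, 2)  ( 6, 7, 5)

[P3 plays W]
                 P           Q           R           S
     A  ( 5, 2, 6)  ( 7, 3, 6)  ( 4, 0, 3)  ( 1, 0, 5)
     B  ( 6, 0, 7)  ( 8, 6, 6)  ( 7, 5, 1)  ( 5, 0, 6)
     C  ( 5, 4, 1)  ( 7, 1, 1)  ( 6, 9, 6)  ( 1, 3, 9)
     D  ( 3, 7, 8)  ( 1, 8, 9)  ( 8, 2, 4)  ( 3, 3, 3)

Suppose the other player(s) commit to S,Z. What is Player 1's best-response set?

u_1(A vs S,Z) = 9
u_1(B vs S,Z) = 2
u_1(C vs S,Z) = 8
u_1(D vs S,Z) = 6
max payoff 9 at {A}

argmax u_1 = {A}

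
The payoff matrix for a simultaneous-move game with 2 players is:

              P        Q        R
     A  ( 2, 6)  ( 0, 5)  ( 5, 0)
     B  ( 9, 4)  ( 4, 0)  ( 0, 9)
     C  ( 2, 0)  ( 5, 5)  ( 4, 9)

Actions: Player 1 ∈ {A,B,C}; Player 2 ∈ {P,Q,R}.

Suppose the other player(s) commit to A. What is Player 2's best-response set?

P2 best: {P}

u_2(P vs A) = 6
u_2(Q vs A) = 5
u_2(R vs A) = 0
max payoff 6 at {P}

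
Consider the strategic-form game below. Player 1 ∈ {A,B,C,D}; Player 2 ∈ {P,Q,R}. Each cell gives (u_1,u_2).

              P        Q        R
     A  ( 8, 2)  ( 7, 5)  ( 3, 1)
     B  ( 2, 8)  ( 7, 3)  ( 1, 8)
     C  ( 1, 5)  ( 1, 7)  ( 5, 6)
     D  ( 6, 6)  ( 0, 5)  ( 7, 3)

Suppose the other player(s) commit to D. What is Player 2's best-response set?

P2 best: {P}

u_2(P vs D) = 6
u_2(Q vs D) = 5
u_2(R vs D) = 3
max payoff 6 at {P}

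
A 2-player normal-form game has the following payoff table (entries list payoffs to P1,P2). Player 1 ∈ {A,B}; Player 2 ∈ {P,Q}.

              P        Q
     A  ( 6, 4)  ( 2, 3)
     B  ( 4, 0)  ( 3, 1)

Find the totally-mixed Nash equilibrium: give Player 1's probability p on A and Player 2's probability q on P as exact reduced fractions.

p=1/2, q=1/3

P1 indiff ⇒ q·6+(1-q)·2 = q·4+(1-q)·3 ⇒ q(2) = (1-q)(1) ⇒ q = 1/3
P2 indiff ⇒ p·4+(1-p)·0 = p·3+(1-p)·1 ⇒ p(1) = (1-p)(1) ⇒ p = 1/2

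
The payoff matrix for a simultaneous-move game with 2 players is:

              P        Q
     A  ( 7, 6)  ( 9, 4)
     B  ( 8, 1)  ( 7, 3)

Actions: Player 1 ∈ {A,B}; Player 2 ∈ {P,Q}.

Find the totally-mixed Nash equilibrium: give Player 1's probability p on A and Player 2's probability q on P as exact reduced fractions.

P1 indiff ⇒ q·7+(1-q)·9 = q·8+(1-q)·7 ⇒ q(-1) = (1-q)(-2) ⇒ q = 2/3
P2 indiff ⇒ p·6+(1-p)·1 = p·4+(1-p)·3 ⇒ p(2) = (1-p)(2) ⇒ p = 1/2

(p,q) = (1/2, 2/3)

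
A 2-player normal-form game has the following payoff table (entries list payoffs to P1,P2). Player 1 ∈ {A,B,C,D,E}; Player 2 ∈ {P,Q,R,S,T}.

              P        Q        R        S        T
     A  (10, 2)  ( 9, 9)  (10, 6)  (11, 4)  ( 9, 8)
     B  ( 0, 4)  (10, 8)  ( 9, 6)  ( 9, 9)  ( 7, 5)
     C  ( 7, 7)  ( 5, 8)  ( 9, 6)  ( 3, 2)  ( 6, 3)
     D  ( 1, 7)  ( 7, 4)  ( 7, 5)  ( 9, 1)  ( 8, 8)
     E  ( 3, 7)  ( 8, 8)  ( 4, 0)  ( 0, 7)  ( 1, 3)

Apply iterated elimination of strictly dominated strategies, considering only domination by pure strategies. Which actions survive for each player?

P1 drop C (A beats it: P:10>7 Q:9>5 R:10>9 S:11>3 T:9>6)
P1 drop D (A beats it: P:10>1 Q:9>7 R:10>7 S:11>9 T:9>8)
P1 drop E (A beats it: P:10>3 Q:9>8 R:10>4 S:11>0 T:9>1)
P2 drop P (Q beats it: A:9>2 B:8>4)
P2 drop R (Q beats it: A:9>6 B:8>6)
P2 drop T (Q beats it: A:9>8 B:8>5)
P1→{A,B} P2→{Q,S}

Survivors P1:{A,B} P2:{Q,S}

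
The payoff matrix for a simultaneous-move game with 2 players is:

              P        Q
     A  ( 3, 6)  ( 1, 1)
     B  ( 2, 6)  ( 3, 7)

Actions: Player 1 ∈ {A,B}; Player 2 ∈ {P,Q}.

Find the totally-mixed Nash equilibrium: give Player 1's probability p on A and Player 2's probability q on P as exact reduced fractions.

P1 indiff ⇒ q·3+(1-q)·1 = q·2+(1-q)·3 ⇒ q(1) = (1-q)(2) ⇒ q = 2/3
P2 indiff ⇒ p·6+(1-p)·6 = p·1+(1-p)·7 ⇒ p(5) = (1-p)(1) ⇒ p = 1/6

P1 mixes 1/6 on A; P2 mixes 2/3 on P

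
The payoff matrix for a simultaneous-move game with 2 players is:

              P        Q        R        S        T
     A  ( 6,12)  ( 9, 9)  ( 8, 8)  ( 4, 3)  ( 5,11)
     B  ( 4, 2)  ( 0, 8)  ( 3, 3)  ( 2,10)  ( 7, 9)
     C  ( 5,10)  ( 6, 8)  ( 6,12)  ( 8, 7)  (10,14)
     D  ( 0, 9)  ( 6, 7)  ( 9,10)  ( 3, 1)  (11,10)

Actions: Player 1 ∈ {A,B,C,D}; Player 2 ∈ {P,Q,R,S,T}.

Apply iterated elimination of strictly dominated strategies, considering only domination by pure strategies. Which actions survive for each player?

Survivors P1:{A,C,D} P2:{P,R,T}

P1 drop B (C beats it: P:5>4 Q:6>0 R:6>3 S:8>2 T:10>7)
P2 drop Q (P beats it: A:12>9 C:10>8 D:9>7)
P2 drop S (P beats it: A:12>3 C:10>7 D:9>1)
P1→{A,C,D} P2→{P,R,T}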